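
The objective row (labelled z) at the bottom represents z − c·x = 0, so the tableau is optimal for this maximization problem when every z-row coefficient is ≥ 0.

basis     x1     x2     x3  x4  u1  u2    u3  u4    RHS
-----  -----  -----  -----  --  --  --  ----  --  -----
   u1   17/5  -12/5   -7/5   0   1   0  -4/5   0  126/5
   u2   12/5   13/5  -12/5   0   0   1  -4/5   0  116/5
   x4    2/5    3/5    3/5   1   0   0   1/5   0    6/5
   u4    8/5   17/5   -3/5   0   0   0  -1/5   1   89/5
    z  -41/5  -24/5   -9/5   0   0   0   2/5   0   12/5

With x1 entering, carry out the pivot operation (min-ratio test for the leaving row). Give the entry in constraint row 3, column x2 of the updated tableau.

3/2

Ratio test on column x1 — row 1: (126/5)/(17/5) = 126/17; row 2: (116/5)/(12/5) = 29/3; row 3: (6/5)/(2/5) = 3; row 4: (89/5)/(8/5) = 89/8. Minimum is 3 at row 3 (x4 leaves); pivot element 2/5.
Divide row 3 by 2/5; eliminate column x1 from the other rows.
In the new row 3, the x2 entry is the old entry divided by the pivot: (3/5)/(2/5) = 3/2.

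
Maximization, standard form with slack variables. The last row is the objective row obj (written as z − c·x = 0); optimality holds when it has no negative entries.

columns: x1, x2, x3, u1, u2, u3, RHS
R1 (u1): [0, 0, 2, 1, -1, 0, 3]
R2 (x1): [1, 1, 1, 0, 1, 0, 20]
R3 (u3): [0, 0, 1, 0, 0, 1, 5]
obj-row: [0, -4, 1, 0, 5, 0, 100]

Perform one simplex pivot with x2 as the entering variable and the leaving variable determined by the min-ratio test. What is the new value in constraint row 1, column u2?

-1

Ratio test on column x2 — row 1: entry 0 ≤ 0; row 2: 20/1 = 20; row 3: entry 0 ≤ 0. Minimum is 20 at row 2 (x1 leaves); pivot element 1.
Divide row 2 by 1; eliminate column x2 from the other rows.
Row 1 update in column u2: -1 − 0·1 = -1.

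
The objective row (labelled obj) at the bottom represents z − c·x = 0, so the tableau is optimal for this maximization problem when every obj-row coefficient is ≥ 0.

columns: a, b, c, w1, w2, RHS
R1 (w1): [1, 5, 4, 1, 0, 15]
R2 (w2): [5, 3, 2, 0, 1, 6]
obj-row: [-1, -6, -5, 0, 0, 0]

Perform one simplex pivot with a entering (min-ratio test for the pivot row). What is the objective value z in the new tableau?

Ratio test on column a — row 1: 15/1 = 15; row 2: 6/5 = 6/5. Minimum is 6/5 at row 2 (w2 leaves); pivot element 5.
Pivot on row 2; the obj-row RHS becomes 0 − (-1)·(6/5) = 6/5.

6/5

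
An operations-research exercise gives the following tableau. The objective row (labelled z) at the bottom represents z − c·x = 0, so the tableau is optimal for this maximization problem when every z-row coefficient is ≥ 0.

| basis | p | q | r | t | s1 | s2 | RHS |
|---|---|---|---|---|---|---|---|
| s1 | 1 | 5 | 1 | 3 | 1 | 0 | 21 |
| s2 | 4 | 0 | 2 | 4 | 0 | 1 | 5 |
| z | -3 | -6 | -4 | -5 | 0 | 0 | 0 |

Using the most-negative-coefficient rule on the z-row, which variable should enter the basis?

Negative z-row entries: p: -3, q: -6, r: -4, t: -5.
The most negative is -6 in column q, so q enters.

q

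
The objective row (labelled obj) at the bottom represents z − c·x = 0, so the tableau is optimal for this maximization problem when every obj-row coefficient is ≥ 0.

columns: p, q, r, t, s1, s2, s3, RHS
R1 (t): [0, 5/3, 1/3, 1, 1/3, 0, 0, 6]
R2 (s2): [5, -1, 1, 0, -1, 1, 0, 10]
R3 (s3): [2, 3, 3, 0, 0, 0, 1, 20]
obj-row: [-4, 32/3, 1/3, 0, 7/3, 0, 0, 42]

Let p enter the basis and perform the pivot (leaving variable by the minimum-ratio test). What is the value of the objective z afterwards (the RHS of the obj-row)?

Ratio test on column p — row 1: entry 0 ≤ 0; row 2: 10/5 = 2; row 3: 20/2 = 10. Minimum is 2 at row 2 (s2 leaves); pivot element 5.
Pivot on row 2; the obj-row RHS becomes 42 − (-4)·2 = 50.

50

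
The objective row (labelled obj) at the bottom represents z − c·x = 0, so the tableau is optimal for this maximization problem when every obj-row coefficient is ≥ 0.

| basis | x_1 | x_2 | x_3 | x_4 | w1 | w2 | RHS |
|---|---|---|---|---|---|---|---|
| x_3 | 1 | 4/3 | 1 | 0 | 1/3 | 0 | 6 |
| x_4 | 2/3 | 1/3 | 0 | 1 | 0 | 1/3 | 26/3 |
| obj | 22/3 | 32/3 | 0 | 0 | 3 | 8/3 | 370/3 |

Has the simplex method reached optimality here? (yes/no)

Every obj-row coefficient is ≥ 0, so the tableau is optimal.

yes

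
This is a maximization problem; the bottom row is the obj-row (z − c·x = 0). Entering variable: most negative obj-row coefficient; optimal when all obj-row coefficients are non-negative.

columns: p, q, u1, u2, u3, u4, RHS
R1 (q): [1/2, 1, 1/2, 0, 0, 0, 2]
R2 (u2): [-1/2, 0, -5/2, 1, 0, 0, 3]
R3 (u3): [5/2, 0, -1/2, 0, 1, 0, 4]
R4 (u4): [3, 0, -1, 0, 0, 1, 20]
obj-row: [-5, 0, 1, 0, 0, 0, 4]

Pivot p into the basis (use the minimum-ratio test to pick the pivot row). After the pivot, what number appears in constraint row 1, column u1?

3/5

Ratio test on column p — row 1: 2/(1/2) = 4; row 2: entry -1/2 ≤ 0; row 3: 4/(5/2) = 8/5; row 4: 20/3 = 20/3. Minimum is 8/5 at row 3 (u3 leaves); pivot element 5/2.
Divide row 3 by 5/2; eliminate column p from the other rows.
Row 1 update in column u1: 1/2 − (1/2)·(-1/5) = 3/5.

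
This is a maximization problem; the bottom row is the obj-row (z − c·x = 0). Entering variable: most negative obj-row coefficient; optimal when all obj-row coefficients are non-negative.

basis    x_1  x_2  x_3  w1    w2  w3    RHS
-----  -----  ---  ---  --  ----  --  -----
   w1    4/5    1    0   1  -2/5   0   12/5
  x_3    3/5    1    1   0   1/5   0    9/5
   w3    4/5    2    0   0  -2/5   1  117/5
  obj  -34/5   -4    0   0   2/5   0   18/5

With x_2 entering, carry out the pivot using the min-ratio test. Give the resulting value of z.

54/5

Ratio test on column x_2 — row 1: (12/5)/1 = 12/5; row 2: (9/5)/1 = 9/5; row 3: (117/5)/2 = 117/10. Minimum is 9/5 at row 2 (x_3 leaves); pivot element 1.
Pivot on row 2; the obj-row RHS becomes 18/5 − (-4)·(9/5) = 54/5.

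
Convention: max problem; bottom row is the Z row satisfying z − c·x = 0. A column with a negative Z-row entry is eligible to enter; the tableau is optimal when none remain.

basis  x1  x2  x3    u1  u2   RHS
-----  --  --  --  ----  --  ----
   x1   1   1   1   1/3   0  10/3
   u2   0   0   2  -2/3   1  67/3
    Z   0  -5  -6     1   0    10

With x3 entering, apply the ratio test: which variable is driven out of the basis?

x1

Column x3 entries and ratios — x1: (10/3)/1 = 10/3; u2: (67/3)/2 = 67/6.
Smallest ratio is 10/3 in the row of x1, so x1 leaves.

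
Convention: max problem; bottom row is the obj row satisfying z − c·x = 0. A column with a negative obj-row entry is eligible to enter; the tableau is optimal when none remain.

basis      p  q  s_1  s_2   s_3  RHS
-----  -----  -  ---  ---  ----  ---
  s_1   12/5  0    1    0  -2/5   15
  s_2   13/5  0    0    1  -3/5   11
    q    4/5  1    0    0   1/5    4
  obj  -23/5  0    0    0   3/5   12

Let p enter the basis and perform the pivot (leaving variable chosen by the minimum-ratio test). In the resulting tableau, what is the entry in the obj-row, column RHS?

Ratio test on column p — row 1: 15/(12/5) = 25/4; row 2: 11/(13/5) = 55/13; row 3: 4/(4/5) = 5. Minimum is 55/13 at row 2 (s_2 leaves); pivot element 13/5.
Divide row 2 by 13/5; eliminate column p from the other rows.
obj-row update in column RHS: 12 − (-23/5)·(55/13) = 409/13.

409/13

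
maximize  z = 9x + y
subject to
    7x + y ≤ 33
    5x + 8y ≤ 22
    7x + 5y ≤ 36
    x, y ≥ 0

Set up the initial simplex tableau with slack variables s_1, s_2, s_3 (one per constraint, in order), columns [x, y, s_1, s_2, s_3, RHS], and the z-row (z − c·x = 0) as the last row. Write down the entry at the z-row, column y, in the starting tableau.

The z-row carries the negated objective coefficients: the y entry is -1.

-1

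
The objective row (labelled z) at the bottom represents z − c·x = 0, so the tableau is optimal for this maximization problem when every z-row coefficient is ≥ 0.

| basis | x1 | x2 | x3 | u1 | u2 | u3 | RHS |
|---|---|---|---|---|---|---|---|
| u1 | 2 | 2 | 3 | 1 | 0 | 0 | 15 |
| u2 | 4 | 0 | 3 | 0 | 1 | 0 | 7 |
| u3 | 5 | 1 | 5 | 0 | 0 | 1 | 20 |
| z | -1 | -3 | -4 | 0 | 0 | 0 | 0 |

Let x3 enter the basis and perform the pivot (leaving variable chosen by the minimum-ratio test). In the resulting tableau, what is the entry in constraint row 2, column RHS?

7/3

Ratio test on column x3 — row 1: 15/3 = 5; row 2: 7/3 = 7/3; row 3: 20/5 = 4. Minimum is 7/3 at row 2 (u2 leaves); pivot element 3.
Divide row 2 by 3; eliminate column x3 from the other rows.
In the new row 2, the RHS entry is the old entry divided by the pivot: 7/3 = 7/3.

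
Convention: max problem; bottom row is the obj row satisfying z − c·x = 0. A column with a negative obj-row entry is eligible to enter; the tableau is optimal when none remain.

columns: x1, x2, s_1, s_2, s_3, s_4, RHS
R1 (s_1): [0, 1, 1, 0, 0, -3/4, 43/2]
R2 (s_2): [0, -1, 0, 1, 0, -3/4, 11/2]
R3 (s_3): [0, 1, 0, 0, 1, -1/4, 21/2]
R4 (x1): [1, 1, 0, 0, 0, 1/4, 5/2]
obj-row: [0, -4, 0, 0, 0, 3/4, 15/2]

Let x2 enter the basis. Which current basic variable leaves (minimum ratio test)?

Column x2 entries and ratios — s_1: (43/2)/1 = 43/2; s_2: -1 ≤ 0, skip; s_3: (21/2)/1 = 21/2; x1: (5/2)/1 = 5/2.
Smallest ratio is 5/2 in the row of x1, so x1 leaves.

x1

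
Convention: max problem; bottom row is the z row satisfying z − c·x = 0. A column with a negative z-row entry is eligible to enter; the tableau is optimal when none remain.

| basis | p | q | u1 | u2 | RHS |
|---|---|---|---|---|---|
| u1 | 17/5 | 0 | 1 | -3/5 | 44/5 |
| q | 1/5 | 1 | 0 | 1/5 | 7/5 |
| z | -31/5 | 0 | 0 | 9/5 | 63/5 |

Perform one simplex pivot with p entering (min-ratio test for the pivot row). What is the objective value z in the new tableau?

Ratio test on column p — row 1: (44/5)/(17/5) = 44/17; row 2: (7/5)/(1/5) = 7. Minimum is 44/17 at row 1 (u1 leaves); pivot element 17/5.
Pivot on row 1; the z-row RHS becomes 63/5 − (-31/5)·(44/17) = 487/17.

487/17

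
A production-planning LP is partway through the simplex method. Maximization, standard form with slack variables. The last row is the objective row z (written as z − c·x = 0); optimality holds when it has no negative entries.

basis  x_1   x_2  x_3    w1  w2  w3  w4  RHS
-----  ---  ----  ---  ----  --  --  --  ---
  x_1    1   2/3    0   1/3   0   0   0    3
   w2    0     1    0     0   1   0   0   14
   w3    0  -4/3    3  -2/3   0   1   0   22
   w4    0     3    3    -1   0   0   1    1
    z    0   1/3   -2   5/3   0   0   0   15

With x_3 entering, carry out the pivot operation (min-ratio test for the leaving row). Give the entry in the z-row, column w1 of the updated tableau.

Ratio test on column x_3 — row 1: entry 0 ≤ 0; row 2: entry 0 ≤ 0; row 3: 22/3 = 22/3; row 4: 1/3 = 1/3. Minimum is 1/3 at row 4 (w4 leaves); pivot element 3.
Divide row 4 by 3; eliminate column x_3 from the other rows.
z-row update in column w1: 5/3 − (-2)·(-1/3) = 1.

1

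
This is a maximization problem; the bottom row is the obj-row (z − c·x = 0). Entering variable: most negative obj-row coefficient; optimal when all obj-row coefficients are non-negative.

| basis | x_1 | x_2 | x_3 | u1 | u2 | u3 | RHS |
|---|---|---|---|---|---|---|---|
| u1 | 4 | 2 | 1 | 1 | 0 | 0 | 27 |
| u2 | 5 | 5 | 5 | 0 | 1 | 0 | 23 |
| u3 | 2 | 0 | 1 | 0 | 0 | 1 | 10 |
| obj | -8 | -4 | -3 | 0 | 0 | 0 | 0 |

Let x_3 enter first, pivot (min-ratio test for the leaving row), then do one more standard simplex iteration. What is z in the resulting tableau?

184/5

Ratio test on column x_3 — row 1: 27/1 = 27; row 2: 23/5 = 23/5; row 3: 10/1 = 10. Minimum is 23/5 at row 2 (u2 leaves); pivot element 5.
Pivot on row 2; the obj-row RHS becomes 0 − (-3)·(23/5) = 69/5.
Next entering variable (most negative obj-row entry -5): x_1.
Ratio test on column x_1 — row 1: (112/5)/3 = 112/15; row 2: (23/5)/1 = 23/5; row 3: (27/5)/1 = 27/5. Minimum is 23/5 at row 2 (x_3 leaves); pivot element 1.
After the second pivot the obj-row RHS is 69/5 − (-5)·(23/5) = 184/5.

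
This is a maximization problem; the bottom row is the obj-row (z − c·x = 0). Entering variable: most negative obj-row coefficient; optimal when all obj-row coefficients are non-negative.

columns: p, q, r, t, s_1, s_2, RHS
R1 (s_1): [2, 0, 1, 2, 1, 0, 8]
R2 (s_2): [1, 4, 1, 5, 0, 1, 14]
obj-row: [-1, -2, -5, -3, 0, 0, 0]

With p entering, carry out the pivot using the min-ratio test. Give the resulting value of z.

4

Ratio test on column p — row 1: 8/2 = 4; row 2: 14/1 = 14. Minimum is 4 at row 1 (s_1 leaves); pivot element 2.
Pivot on row 1; the obj-row RHS becomes 0 − (-1)·4 = 4.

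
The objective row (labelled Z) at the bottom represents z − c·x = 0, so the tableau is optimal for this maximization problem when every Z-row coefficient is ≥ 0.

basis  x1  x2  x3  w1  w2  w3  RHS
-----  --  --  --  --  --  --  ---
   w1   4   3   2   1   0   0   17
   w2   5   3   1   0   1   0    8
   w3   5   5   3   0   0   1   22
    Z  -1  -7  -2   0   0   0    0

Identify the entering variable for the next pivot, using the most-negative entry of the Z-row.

Negative Z-row entries: x1: -1, x2: -7, x3: -2.
The most negative is -7 in column x2, so x2 enters.

x2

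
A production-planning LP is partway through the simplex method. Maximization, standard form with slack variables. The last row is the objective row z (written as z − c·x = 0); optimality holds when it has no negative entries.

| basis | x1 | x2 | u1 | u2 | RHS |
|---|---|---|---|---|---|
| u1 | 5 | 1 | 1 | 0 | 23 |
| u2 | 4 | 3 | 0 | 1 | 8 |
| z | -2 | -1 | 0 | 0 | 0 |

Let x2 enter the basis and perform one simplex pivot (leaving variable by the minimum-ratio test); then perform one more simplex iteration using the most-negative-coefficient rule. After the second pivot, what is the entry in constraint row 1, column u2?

Ratio test on column x2 — row 1: 23/1 = 23; row 2: 8/3 = 8/3. Minimum is 8/3 at row 2 (u2 leaves); pivot element 3.
Divide row 2 by 3; eliminate column x2 from the other rows.
Second iteration: most negative z-row entry is -2/3 in column x1, so x1 enters.
Ratio test on column x1 — row 1: (61/3)/(11/3) = 61/11; row 2: (8/3)/(4/3) = 2. Minimum is 2 at row 2 (x2 leaves); pivot element 4/3.
Divide row 2 by 4/3; eliminate column x1 from the other rows.
After both pivots, the entry at constraint row 1, column u2 is -5/4.

-5/4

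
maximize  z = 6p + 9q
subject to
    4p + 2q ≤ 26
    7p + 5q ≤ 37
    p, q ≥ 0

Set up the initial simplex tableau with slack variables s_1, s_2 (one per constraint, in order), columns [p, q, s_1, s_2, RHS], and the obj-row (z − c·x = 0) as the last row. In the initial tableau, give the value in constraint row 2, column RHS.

The RHS of constraint 2 is b_2 = 37.

37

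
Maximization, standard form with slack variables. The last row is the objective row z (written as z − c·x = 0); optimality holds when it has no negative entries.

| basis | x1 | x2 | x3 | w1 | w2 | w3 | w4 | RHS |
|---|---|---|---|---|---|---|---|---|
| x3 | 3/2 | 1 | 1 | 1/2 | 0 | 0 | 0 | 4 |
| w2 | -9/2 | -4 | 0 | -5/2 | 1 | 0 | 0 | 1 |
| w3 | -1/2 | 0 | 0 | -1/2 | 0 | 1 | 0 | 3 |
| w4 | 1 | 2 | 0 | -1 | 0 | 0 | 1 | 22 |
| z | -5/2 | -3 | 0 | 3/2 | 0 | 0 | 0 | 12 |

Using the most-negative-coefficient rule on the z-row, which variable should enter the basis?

Negative z-row entries: x1: -5/2, x2: -3.
The most negative is -3 in column x2, so x2 enters.

x2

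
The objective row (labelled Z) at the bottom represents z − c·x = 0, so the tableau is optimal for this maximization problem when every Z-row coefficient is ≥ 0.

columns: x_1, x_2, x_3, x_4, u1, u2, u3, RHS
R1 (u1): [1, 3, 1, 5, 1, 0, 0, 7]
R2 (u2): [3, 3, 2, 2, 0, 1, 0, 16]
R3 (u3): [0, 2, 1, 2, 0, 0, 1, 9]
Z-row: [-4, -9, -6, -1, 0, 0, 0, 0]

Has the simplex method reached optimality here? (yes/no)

no

The Z-row has a negative entry -9 in column x_2, so it is not optimal.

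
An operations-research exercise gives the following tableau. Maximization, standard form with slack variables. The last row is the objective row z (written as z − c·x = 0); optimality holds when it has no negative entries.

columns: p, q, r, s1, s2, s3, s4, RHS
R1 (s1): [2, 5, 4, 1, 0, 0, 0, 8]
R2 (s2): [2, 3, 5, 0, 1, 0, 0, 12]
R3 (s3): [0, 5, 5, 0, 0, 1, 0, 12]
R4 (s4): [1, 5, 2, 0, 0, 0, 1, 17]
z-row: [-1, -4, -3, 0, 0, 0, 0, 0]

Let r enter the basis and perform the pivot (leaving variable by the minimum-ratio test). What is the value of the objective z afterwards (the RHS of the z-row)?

6

Ratio test on column r — row 1: 8/4 = 2; row 2: 12/5 = 12/5; row 3: 12/5 = 12/5; row 4: 17/2 = 17/2. Minimum is 2 at row 1 (s1 leaves); pivot element 4.
Pivot on row 1; the z-row RHS becomes 0 − (-3)·2 = 6.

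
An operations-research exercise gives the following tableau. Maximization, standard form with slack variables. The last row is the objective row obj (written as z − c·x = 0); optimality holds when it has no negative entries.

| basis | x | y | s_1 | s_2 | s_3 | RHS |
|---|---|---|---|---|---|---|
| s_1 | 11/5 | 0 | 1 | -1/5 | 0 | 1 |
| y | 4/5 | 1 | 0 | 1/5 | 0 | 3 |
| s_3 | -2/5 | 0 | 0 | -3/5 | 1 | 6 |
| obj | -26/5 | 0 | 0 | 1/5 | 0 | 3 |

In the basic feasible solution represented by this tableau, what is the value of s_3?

s_3 is basic (row 3); its value is the RHS of that row, 6.

6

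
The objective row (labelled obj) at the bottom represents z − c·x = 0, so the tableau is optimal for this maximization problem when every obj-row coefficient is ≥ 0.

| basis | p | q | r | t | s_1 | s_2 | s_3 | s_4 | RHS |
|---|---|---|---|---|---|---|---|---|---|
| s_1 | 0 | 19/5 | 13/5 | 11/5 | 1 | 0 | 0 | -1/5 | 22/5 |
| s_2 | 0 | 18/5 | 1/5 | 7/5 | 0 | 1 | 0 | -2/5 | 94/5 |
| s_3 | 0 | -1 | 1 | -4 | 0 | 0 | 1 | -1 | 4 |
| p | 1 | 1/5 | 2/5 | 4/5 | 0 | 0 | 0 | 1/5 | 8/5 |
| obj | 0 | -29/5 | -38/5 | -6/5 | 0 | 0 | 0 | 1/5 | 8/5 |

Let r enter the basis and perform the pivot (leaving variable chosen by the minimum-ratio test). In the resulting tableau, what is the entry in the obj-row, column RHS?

188/13

Ratio test on column r — row 1: (22/5)/(13/5) = 22/13; row 2: (94/5)/(1/5) = 94; row 3: 4/1 = 4; row 4: (8/5)/(2/5) = 4. Minimum is 22/13 at row 1 (s_1 leaves); pivot element 13/5.
Divide row 1 by 13/5; eliminate column r from the other rows.
obj-row update in column RHS: 8/5 − (-38/5)·(22/13) = 188/13.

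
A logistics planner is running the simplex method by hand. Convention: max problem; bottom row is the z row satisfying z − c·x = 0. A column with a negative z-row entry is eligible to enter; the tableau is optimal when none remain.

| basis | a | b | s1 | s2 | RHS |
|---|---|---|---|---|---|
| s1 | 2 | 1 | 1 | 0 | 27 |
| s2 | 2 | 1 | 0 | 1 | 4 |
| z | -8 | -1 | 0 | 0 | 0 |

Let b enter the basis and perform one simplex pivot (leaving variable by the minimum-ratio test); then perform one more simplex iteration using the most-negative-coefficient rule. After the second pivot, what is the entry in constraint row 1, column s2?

Ratio test on column b — row 1: 27/1 = 27; row 2: 4/1 = 4. Minimum is 4 at row 2 (s2 leaves); pivot element 1.
Divide row 2 by 1; eliminate column b from the other rows.
Second iteration: most negative z-row entry is -6 in column a, so a enters.
Ratio test on column a — row 1: entry 0 ≤ 0; row 2: 4/2 = 2. Minimum is 2 at row 2 (b leaves); pivot element 2.
Divide row 2 by 2; eliminate column a from the other rows.
After both pivots, the entry at constraint row 1, column s2 is -1.

-1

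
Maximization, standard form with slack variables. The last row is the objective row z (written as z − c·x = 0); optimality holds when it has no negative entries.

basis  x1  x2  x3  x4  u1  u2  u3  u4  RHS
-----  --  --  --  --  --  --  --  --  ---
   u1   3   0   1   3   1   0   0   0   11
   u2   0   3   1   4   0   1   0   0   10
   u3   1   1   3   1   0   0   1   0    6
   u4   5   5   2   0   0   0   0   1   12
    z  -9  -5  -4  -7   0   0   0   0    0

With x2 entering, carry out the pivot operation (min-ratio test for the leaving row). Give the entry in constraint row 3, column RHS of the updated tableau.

18/5

Ratio test on column x2 — row 1: entry 0 ≤ 0; row 2: 10/3 = 10/3; row 3: 6/1 = 6; row 4: 12/5 = 12/5. Minimum is 12/5 at row 4 (u4 leaves); pivot element 5.
Divide row 4 by 5; eliminate column x2 from the other rows.
Row 3 update in column RHS: 6 − 1·(12/5) = 18/5.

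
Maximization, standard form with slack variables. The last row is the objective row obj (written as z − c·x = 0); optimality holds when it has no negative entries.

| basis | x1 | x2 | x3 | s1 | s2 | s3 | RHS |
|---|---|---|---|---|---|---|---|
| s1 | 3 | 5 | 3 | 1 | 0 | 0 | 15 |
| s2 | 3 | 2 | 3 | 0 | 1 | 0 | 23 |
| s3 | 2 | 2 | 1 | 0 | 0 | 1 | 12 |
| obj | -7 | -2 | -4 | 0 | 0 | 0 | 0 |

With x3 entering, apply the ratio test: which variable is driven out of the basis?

s1

Column x3 entries and ratios — s1: 15/3 = 5; s2: 23/3 = 23/3; s3: 12/1 = 12.
Smallest ratio is 5 in the row of s1, so s1 leaves.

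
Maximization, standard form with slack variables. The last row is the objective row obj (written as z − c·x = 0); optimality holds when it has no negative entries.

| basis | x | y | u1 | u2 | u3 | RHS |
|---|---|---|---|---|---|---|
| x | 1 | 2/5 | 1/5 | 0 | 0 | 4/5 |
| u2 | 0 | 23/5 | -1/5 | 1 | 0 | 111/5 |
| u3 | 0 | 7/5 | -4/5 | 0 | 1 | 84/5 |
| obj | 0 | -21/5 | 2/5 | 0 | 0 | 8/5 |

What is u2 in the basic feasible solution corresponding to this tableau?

u2 is basic (row 2); its value is the RHS of that row, 111/5.

111/5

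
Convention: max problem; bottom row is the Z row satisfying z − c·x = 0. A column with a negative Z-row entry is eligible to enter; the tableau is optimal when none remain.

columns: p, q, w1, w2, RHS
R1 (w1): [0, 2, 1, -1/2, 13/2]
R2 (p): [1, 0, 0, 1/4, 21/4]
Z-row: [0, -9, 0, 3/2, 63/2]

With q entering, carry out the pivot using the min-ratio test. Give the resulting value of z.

Ratio test on column q — row 1: (13/2)/2 = 13/4; row 2: entry 0 ≤ 0. Minimum is 13/4 at row 1 (w1 leaves); pivot element 2.
Pivot on row 1; the Z-row RHS becomes 63/2 − (-9)·(13/4) = 243/4.

243/4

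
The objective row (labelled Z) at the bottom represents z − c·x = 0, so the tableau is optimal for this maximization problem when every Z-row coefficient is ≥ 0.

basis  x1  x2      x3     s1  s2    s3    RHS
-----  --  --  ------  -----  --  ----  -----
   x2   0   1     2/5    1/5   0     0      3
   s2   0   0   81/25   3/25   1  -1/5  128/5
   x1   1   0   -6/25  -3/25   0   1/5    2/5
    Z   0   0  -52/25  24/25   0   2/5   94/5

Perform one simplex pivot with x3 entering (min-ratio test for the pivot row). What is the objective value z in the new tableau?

Ratio test on column x3 — row 1: 3/(2/5) = 15/2; row 2: (128/5)/(81/25) = 640/81; row 3: entry -6/25 ≤ 0. Minimum is 15/2 at row 1 (x2 leaves); pivot element 2/5.
Pivot on row 1; the Z-row RHS becomes 94/5 − (-52/25)·(15/2) = 172/5.

172/5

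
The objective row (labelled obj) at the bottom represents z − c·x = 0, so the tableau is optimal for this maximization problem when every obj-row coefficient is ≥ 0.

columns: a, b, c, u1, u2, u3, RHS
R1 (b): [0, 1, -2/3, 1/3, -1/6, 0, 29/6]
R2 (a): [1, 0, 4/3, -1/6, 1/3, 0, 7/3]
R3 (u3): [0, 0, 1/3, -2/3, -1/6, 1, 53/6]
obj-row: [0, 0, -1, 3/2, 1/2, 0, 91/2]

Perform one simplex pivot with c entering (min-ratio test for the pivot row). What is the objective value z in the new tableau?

Ratio test on column c — row 1: entry -2/3 ≤ 0; row 2: (7/3)/(4/3) = 7/4; row 3: (53/6)/(1/3) = 53/2. Minimum is 7/4 at row 2 (a leaves); pivot element 4/3.
Pivot on row 2; the obj-row RHS becomes 91/2 − (-1)·(7/4) = 189/4.

189/4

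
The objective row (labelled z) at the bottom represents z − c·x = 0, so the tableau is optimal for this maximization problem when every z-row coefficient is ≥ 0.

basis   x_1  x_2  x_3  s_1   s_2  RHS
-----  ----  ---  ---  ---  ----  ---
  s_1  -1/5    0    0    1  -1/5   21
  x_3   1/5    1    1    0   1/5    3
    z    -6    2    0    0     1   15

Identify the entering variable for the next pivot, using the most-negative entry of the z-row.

x_1

Negative z-row entries: x_1: -6.
The most negative is -6 in column x_1, so x_1 enters.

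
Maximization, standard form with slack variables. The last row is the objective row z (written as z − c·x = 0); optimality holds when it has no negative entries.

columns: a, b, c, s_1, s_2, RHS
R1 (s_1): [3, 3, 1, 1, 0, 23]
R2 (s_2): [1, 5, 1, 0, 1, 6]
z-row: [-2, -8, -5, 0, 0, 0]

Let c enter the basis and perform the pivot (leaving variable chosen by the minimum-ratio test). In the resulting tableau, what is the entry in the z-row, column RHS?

30

Ratio test on column c — row 1: 23/1 = 23; row 2: 6/1 = 6. Minimum is 6 at row 2 (s_2 leaves); pivot element 1.
Divide row 2 by 1; eliminate column c from the other rows.
z-row update in column RHS: 0 − (-5)·6 = 30.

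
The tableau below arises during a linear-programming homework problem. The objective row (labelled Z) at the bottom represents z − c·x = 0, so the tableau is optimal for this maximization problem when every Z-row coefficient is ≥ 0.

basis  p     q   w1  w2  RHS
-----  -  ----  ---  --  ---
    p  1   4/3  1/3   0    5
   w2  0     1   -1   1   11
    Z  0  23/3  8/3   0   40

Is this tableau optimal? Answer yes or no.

yes

Every Z-row coefficient is ≥ 0, so the tableau is optimal.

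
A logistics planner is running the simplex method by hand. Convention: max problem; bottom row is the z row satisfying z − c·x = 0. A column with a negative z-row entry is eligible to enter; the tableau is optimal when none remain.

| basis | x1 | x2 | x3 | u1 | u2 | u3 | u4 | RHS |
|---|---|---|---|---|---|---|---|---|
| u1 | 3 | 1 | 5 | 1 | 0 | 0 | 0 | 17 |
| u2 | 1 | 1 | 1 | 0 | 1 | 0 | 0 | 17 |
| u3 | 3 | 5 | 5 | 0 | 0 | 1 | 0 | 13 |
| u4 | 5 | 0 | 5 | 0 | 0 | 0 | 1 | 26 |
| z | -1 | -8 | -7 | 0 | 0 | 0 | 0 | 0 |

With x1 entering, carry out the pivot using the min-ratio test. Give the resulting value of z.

13/3

Ratio test on column x1 — row 1: 17/3 = 17/3; row 2: 17/1 = 17; row 3: 13/3 = 13/3; row 4: 26/5 = 26/5. Minimum is 13/3 at row 3 (u3 leaves); pivot element 3.
Pivot on row 3; the z-row RHS becomes 0 − (-1)·(13/3) = 13/3.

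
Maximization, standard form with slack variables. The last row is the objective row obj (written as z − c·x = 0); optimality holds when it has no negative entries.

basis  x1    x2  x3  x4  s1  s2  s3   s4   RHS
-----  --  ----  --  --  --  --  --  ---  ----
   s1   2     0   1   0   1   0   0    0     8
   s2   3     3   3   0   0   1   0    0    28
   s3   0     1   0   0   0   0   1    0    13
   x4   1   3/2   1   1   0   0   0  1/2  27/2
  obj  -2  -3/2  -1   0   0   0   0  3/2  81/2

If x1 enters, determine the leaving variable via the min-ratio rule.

s1

Column x1 entries and ratios — s1: 8/2 = 4; s2: 28/3 = 28/3; s3: 0 ≤ 0, skip; x4: (27/2)/1 = 27/2.
Smallest ratio is 4 in the row of s1, so s1 leaves.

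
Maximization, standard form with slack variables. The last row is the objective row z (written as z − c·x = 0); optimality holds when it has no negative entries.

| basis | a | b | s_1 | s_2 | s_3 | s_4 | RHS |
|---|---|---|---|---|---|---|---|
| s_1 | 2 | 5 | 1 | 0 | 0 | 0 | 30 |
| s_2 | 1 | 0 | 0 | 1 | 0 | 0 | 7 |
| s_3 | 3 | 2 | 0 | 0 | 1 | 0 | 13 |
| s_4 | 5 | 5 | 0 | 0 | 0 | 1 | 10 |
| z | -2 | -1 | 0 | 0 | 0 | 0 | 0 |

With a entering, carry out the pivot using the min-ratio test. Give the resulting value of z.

Ratio test on column a — row 1: 30/2 = 15; row 2: 7/1 = 7; row 3: 13/3 = 13/3; row 4: 10/5 = 2. Minimum is 2 at row 4 (s_4 leaves); pivot element 5.
Pivot on row 4; the z-row RHS becomes 0 − (-2)·2 = 4.

4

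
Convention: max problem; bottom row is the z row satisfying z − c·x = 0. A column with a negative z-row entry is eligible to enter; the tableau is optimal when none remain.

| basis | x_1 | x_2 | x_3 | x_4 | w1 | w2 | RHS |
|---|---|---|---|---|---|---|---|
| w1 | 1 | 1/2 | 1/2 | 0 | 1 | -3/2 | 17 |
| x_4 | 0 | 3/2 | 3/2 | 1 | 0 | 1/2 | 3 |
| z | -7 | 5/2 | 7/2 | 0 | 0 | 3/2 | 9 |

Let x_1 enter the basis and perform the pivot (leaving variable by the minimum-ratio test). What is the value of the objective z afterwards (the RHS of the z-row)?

128

Ratio test on column x_1 — row 1: 17/1 = 17; row 2: entry 0 ≤ 0. Minimum is 17 at row 1 (w1 leaves); pivot element 1.
Pivot on row 1; the z-row RHS becomes 9 − (-7)·17 = 128.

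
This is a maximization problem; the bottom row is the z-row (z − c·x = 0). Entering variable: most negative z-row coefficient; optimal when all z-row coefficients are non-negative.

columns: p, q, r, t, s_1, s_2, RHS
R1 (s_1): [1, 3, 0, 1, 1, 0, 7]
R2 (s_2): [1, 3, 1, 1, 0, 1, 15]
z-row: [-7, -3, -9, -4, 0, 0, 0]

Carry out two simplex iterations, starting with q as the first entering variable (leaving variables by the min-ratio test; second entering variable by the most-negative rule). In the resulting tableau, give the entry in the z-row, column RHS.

79

Ratio test on column q — row 1: 7/3 = 7/3; row 2: 15/3 = 5. Minimum is 7/3 at row 1 (s_1 leaves); pivot element 3.
Divide row 1 by 3; eliminate column q from the other rows.
Second iteration: most negative z-row entry is -9 in column r, so r enters.
Ratio test on column r — row 1: entry 0 ≤ 0; row 2: 8/1 = 8. Minimum is 8 at row 2 (s_2 leaves); pivot element 1.
Divide row 2 by 1; eliminate column r from the other rows.
After both pivots, the entry at the z-row, column RHS is 79.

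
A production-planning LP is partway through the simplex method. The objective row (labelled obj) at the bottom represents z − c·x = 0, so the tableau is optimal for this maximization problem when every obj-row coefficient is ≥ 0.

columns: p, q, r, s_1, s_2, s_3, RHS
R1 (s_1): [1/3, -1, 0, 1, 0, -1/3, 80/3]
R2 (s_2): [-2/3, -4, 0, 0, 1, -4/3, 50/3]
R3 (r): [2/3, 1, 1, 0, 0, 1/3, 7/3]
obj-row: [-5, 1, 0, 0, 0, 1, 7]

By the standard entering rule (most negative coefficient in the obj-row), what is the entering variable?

p

Negative obj-row entries: p: -5.
The most negative is -5 in column p, so p enters.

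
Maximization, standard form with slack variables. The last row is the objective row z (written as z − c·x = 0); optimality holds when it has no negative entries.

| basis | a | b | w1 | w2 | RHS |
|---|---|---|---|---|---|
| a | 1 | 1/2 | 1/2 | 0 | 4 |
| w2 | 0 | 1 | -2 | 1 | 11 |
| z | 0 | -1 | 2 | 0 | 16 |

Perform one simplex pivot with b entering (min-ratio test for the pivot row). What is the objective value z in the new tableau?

24

Ratio test on column b — row 1: 4/(1/2) = 8; row 2: 11/1 = 11. Minimum is 8 at row 1 (a leaves); pivot element 1/2.
Pivot on row 1; the z-row RHS becomes 16 − (-1)·8 = 24.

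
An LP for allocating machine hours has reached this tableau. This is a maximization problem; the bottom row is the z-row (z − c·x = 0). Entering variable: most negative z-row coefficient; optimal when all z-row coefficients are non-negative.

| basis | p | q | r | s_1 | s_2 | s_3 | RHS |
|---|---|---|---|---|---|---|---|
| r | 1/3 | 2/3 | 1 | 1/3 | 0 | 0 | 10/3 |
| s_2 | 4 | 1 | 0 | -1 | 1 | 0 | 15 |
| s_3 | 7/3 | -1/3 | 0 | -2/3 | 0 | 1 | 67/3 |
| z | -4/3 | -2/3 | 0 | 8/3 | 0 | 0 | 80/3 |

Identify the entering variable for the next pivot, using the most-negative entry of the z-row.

Negative z-row entries: p: -4/3, q: -2/3.
The most negative is -4/3 in column p, so p enters.

p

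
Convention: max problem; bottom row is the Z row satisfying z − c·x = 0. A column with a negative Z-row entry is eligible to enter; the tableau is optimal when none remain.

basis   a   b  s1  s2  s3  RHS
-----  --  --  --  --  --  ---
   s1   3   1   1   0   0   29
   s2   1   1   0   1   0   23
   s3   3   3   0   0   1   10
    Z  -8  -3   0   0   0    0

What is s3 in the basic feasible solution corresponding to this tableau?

10

s3 is basic (row 3); its value is the RHS of that row, 10.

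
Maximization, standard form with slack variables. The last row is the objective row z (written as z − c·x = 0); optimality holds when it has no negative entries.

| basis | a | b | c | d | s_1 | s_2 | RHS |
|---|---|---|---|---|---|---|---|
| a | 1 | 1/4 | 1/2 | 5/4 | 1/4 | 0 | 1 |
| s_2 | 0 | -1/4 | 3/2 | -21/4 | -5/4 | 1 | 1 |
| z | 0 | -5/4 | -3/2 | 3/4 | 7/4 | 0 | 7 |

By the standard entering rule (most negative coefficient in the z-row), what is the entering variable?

c

Negative z-row entries: b: -5/4, c: -3/2.
The most negative is -3/2 in column c, so c enters.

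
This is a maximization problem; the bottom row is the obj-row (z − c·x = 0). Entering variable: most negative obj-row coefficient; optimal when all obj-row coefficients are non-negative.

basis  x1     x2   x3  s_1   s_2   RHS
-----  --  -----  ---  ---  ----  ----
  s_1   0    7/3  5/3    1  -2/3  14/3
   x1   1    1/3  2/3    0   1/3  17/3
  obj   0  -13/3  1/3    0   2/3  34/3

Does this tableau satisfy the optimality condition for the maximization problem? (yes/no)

The obj-row has a negative entry -13/3 in column x2, so it is not optimal.

no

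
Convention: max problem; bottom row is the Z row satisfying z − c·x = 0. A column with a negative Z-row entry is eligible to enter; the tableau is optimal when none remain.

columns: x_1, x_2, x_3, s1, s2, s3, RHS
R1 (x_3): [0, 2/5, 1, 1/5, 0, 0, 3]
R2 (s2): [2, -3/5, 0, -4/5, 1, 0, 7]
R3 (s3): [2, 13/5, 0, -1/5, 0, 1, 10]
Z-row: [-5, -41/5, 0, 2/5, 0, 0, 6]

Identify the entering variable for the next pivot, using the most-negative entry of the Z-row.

Negative Z-row entries: x_1: -5, x_2: -41/5.
The most negative is -41/5 in column x_2, so x_2 enters.

x_2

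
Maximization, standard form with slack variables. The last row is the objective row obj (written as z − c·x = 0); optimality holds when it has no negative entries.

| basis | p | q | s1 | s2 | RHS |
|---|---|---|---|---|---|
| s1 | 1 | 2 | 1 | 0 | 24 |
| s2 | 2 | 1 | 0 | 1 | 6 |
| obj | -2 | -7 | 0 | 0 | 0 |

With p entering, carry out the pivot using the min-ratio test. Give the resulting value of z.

Ratio test on column p — row 1: 24/1 = 24; row 2: 6/2 = 3. Minimum is 3 at row 2 (s2 leaves); pivot element 2.
Pivot on row 2; the obj-row RHS becomes 0 − (-2)·3 = 6.

6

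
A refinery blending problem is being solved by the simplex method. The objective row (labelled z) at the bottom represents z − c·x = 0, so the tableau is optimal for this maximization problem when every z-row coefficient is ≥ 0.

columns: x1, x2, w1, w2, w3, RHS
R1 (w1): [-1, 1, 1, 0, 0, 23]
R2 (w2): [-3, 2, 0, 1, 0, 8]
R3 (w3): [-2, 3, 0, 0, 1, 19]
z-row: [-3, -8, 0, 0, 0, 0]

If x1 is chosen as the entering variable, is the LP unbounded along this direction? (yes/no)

yes

Every constraint-row entry in column x1 is ≤ 0, so increasing x1 is unbounded.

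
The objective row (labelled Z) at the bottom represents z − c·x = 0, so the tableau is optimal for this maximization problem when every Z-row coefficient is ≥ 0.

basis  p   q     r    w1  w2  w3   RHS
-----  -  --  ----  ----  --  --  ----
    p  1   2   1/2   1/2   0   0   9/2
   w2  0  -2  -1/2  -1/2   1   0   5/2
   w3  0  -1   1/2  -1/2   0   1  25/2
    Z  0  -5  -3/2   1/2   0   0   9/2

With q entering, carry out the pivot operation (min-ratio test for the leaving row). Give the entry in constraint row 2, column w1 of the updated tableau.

0

Ratio test on column q — row 1: (9/2)/2 = 9/4; row 2: entry -2 ≤ 0; row 3: entry -1 ≤ 0. Minimum is 9/4 at row 1 (p leaves); pivot element 2.
Divide row 1 by 2; eliminate column q from the other rows.
Row 2 update in column w1: -1/2 − (-2)·(1/4) = 0.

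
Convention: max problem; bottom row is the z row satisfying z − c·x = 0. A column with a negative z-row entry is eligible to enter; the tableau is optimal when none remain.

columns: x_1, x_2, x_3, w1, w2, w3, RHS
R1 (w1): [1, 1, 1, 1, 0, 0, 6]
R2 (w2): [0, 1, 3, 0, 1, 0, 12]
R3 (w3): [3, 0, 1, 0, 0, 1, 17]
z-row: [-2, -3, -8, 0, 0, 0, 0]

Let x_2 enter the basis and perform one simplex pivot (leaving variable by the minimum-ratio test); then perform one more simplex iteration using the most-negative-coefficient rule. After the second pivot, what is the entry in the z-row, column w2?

Ratio test on column x_2 — row 1: 6/1 = 6; row 2: 12/1 = 12; row 3: entry 0 ≤ 0. Minimum is 6 at row 1 (w1 leaves); pivot element 1.
Divide row 1 by 1; eliminate column x_2 from the other rows.
Second iteration: most negative z-row entry is -5 in column x_3, so x_3 enters.
Ratio test on column x_3 — row 1: 6/1 = 6; row 2: 6/2 = 3; row 3: 17/1 = 17. Minimum is 3 at row 2 (w2 leaves); pivot element 2.
Divide row 2 by 2; eliminate column x_3 from the other rows.
After both pivots, the entry at the z-row, column w2 is 5/2.

5/2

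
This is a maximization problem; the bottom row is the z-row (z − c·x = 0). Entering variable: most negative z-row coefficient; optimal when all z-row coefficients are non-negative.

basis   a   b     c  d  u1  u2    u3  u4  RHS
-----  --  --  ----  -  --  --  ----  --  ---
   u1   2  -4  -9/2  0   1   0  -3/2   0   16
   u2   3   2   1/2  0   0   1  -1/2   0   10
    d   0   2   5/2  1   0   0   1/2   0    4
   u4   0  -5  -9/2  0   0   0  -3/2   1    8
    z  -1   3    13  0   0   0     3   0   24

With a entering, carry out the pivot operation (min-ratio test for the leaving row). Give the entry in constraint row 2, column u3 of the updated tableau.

Ratio test on column a — row 1: 16/2 = 8; row 2: 10/3 = 10/3; row 3: entry 0 ≤ 0; row 4: entry 0 ≤ 0. Minimum is 10/3 at row 2 (u2 leaves); pivot element 3.
Divide row 2 by 3; eliminate column a from the other rows.
In the new row 2, the u3 entry is the old entry divided by the pivot: (-1/2)/3 = -1/6.

-1/6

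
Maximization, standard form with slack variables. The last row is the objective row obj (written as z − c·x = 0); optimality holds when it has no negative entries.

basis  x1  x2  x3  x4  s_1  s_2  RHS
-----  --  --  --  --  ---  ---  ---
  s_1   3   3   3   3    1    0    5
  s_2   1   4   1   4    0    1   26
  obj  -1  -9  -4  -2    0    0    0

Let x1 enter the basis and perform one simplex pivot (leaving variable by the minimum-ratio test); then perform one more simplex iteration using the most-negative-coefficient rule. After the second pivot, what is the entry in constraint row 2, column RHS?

Ratio test on column x1 — row 1: 5/3 = 5/3; row 2: 26/1 = 26. Minimum is 5/3 at row 1 (s_1 leaves); pivot element 3.
Divide row 1 by 3; eliminate column x1 from the other rows.
Second iteration: most negative obj-row entry is -8 in column x2, so x2 enters.
Ratio test on column x2 — row 1: (5/3)/1 = 5/3; row 2: (73/3)/3 = 73/9. Minimum is 5/3 at row 1 (x1 leaves); pivot element 1.
Divide row 1 by 1; eliminate column x2 from the other rows.
After both pivots, the entry at constraint row 2, column RHS is 58/3.

58/3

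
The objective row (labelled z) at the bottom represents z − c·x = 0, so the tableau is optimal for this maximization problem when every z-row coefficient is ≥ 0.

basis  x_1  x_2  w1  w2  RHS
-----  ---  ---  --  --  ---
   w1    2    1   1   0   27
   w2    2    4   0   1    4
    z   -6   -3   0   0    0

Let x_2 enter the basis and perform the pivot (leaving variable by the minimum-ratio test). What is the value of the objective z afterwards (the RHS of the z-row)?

3

Ratio test on column x_2 — row 1: 27/1 = 27; row 2: 4/4 = 1. Minimum is 1 at row 2 (w2 leaves); pivot element 4.
Pivot on row 2; the z-row RHS becomes 0 − (-3)·1 = 3.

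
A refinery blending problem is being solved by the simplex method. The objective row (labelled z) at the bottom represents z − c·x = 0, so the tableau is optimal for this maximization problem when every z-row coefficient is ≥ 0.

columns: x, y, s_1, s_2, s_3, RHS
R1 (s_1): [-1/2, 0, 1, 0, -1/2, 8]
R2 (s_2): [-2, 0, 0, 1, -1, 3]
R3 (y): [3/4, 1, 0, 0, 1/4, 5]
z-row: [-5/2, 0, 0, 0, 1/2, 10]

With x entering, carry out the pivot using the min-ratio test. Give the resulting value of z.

80/3

Ratio test on column x — row 1: entry -1/2 ≤ 0; row 2: entry -2 ≤ 0; row 3: 5/(3/4) = 20/3. Minimum is 20/3 at row 3 (y leaves); pivot element 3/4.
Pivot on row 3; the z-row RHS becomes 10 − (-5/2)·(20/3) = 80/3.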